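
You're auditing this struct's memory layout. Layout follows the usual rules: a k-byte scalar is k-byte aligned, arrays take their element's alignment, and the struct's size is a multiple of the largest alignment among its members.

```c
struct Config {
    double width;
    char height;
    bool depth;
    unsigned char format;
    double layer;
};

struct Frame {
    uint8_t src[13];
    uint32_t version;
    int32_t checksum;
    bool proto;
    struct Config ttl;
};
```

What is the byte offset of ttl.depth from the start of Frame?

Config: width at 0 (size 8, align 8) → ends 8; height at 8 (size 1, align 1) → ends 9; depth at 9 (size 1, align 1) → ends 10; format at 10 (size 1, align 1) → ends 11; pad 5 to align 8 for layer; layer at 16 (size 8, align 8) → ends 24; total 24 bytes, alignment 8
src at 0 (size 13, align 1) → ends 13
pad 3 to align 4 for version
version at 16 (size 4, align 4) → ends 20
checksum at 20 (size 4, align 4) → ends 24
proto at 24 (size 1, align 1) → ends 25
pad 7 to align 8 for ttl
ttl at 32 (size 24, align 8) → ends 56
within Config: depth at 9
32 + 9 = 41

41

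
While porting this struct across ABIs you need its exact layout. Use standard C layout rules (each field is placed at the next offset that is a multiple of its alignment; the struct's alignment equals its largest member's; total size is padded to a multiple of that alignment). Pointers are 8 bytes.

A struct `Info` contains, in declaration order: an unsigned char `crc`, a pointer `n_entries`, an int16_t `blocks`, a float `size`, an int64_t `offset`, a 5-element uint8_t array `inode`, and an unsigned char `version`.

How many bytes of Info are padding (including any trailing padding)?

11

0..1  crc  (1B, 1-aligned)
1..8  -- padding (7B)
8..16  n_entries  (8B, 8-aligned)
16..18  blocks  (2B, 2-aligned)
18..20  -- padding (2B)
20..24  size  (4B, 4-aligned)
24..32  offset  (8B, 8-aligned)
32..37  inode  (5B, 1-aligned)
37..38  version  (1B, 1-aligned)
38..40  -- tail padding (2B)
sizeof = 40, alignof = 8
data bytes 29, size 40 → padding 11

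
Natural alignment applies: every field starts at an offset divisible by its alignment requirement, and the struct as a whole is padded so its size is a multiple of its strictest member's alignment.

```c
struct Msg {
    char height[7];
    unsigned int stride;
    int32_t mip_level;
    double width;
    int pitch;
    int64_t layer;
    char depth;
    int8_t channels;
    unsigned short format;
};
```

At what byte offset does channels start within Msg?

height at 0 (size 7, align 1) → ends 7
pad 1 to align 4 for stride
stride at 8 (size 4, align 4) → ends 12
mip_level at 12 (size 4, align 4) → ends 16
width at 16 (size 8, align 8) → ends 24
pitch at 24 (size 4, align 4) → ends 28
pad 4 to align 8 for layer
layer at 32 (size 8, align 8) → ends 40
depth at 40 (size 1, align 1) → ends 41
channels at 41 (size 1, align 1) → ends 42

41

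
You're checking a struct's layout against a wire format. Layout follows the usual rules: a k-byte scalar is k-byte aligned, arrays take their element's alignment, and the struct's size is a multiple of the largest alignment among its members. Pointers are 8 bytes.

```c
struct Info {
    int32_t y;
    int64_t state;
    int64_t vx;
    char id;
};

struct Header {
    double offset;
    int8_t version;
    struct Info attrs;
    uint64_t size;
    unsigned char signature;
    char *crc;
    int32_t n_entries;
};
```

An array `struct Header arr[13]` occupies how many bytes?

1040

Info: 0..4  y  (4B, 4-aligned); 4..8  -- padding (4B); 8..16  state  (8B, 8-aligned); 16..24  vx  (8B, 8-aligned); 24..25  id  (1B, 1-aligned); 25..32  -- tail padding (7B); sizeof = 32, alignof = 8
0..8  offset  (8B, 8-aligned)
8..9  version  (1B, 1-aligned)
9..16  -- padding (7B)
16..48  attrs  (32B, 8-aligned)
48..56  size  (8B, 8-aligned)
56..57  signature  (1B, 1-aligned)
57..64  -- padding (7B)
64..72  crc  (8B, 8-aligned)
72..76  n_entries  (4B, 4-aligned)
76..80  -- tail padding (4B)
sizeof = 80, alignof = 8
array of 13: 13 × 80 = 1040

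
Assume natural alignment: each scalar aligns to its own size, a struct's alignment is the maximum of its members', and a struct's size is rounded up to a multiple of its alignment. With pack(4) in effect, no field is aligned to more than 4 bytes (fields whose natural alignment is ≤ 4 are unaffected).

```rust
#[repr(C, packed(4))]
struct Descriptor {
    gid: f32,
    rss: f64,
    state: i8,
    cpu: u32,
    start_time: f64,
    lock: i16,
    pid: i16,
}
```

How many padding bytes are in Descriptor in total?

3

@0: gid [4B, align 4] → 4
@4: rss [8B, align 4] → 12
@12: state [1B, align 1] → 13
+3 pad (align 4)
@16: cpu [4B, align 4] → 20
@20: start_time [8B, align 4] → 28
@28: lock [2B, align 2] → 30
@30: pid [2B, align 2] → 32
size 32, align 4
data bytes 29, size 32 → padding 3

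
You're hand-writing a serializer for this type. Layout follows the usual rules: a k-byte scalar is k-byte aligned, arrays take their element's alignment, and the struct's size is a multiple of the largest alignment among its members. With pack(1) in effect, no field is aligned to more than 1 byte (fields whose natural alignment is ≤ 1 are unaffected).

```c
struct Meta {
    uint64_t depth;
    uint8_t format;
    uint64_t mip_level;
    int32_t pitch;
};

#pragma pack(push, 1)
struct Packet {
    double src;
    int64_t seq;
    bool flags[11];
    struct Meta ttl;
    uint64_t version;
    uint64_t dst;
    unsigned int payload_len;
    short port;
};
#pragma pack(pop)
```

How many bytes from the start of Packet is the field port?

Meta: @0: depth [8B, align 8] → 8; @8: format [1B, align 1] → 9; +7 pad (align 8); @16: mip_level [8B, align 8] → 24; @24: pitch [4B, align 4] → 28; +4 tail pad (align 8); size 32, align 8
@0: src [8B, align 1] → 8
@8: seq [8B, align 1] → 16
@16: flags [11B, align 1] → 27
@27: ttl [32B, align 1] → 59
@59: version [8B, align 1] → 67
@67: dst [8B, align 1] → 75
@75: payload_len [4B, align 1] → 79
@79: port [2B, align 1] → 81

79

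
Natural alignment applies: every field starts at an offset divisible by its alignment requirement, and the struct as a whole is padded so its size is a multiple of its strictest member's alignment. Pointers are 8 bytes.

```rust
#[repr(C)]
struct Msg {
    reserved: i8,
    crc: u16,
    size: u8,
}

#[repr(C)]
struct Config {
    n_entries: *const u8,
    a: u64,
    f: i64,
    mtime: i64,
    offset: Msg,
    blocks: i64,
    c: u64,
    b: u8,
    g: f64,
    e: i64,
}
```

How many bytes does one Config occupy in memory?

80

Msg: reserved at 0 (size 1, align 1) → ends 1; pad 1 to align 2 for crc; crc at 2 (size 2, align 2) → ends 4; size at 4 (size 1, align 1) → ends 5; tail pad 1 to reach multiple of 2; total 6 bytes, alignment 2
n_entries at 0 (size 8, align 8) → ends 8
a at 8 (size 8, align 8) → ends 16
f at 16 (size 8, align 8) → ends 24
mtime at 24 (size 8, align 8) → ends 32
offset at 32 (size 6, align 2) → ends 38
pad 2 to align 8 for blocks
blocks at 40 (size 8, align 8) → ends 48
c at 48 (size 8, align 8) → ends 56
b at 56 (size 1, align 1) → ends 57
pad 7 to align 8 for g
g at 64 (size 8, align 8) → ends 72
e at 72 (size 8, align 8) → ends 80
total 80 bytes, alignment 8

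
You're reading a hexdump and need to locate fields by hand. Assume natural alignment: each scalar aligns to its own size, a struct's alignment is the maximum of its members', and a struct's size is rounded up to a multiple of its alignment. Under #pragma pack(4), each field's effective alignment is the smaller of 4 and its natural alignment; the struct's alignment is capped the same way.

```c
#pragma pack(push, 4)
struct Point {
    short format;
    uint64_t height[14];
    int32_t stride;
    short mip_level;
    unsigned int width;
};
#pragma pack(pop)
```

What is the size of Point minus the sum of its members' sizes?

0..2  format  (2B, 2-aligned)
2..4  -- padding (2B)
4..116  height  (112B, 4-aligned)
116..120  stride  (4B, 4-aligned)
120..122  mip_level  (2B, 2-aligned)
122..124  -- padding (2B)
124..128  width  (4B, 4-aligned)
sizeof = 128, alignof = 4
data bytes 124, size 128 → padding 4

4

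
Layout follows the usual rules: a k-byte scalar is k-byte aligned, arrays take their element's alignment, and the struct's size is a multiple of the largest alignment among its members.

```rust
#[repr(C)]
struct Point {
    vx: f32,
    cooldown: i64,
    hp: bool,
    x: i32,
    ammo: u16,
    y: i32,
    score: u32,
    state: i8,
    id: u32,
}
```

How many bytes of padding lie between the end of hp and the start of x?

vx at 0 (size 4, align 4) → ends 4
pad 4 to align 8 for cooldown
cooldown at 8 (size 8, align 8) → ends 16
hp at 16 (size 1, align 1) → ends 17
pad 3 to align 4 for x
x at 20 (size 4, align 4) → ends 24

3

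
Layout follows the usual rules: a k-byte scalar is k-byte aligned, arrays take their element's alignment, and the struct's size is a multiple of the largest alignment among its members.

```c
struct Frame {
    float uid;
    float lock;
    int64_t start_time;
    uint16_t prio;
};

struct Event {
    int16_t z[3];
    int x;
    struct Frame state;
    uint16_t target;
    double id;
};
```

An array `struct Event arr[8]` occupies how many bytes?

448

Frame: @0: uid [4B, align 4] → 4; @4: lock [4B, align 4] → 8; @8: start_time [8B, align 8] → 16; @16: prio [2B, align 2] → 18; +6 tail pad (align 8); size 24, align 8
@0: z [6B, align 2] → 6
+2 pad (align 4)
@8: x [4B, align 4] → 12
+4 pad (align 8)
@16: state [24B, align 8] → 40
@40: target [2B, align 2] → 42
+6 pad (align 8)
@48: id [8B, align 8] → 56
size 56, align 8
array of 8: 8 × 56 = 448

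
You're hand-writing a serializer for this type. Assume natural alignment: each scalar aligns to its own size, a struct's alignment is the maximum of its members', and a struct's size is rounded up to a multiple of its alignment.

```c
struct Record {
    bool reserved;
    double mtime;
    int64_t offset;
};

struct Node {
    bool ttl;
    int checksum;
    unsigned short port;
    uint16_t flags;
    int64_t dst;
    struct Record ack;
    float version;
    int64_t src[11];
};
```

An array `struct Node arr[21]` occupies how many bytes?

3024

Record: reserved at 0 (size 1, align 1) → ends 1; pad 7 to align 8 for mtime; mtime at 8 (size 8, align 8) → ends 16; offset at 16 (size 8, align 8) → ends 24; total 24 bytes, alignment 8
ttl at 0 (size 1, align 1) → ends 1
pad 3 to align 4 for checksum
checksum at 4 (size 4, align 4) → ends 8
port at 8 (size 2, align 2) → ends 10
flags at 10 (size 2, align 2) → ends 12
pad 4 to align 8 for dst
dst at 16 (size 8, align 8) → ends 24
ack at 24 (size 24, align 8) → ends 48
version at 48 (size 4, align 4) → ends 52
pad 4 to align 8 for src
src at 56 (size 88, align 8) → ends 144
total 144 bytes, alignment 8
array of 21: 21 × 144 = 3024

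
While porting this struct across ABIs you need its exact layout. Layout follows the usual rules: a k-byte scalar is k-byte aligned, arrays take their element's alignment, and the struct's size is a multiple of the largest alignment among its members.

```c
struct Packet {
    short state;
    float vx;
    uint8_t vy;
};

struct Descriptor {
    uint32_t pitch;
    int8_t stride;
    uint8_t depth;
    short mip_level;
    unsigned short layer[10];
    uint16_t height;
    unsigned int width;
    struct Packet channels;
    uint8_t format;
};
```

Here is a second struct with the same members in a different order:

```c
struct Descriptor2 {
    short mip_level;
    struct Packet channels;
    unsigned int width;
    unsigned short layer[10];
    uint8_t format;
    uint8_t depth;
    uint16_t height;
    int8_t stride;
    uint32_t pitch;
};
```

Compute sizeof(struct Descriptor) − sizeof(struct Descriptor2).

Packet: @0: state [2B, align 2] → 2; +2 pad (align 4); @4: vx [4B, align 4] → 8; @8: vy [1B, align 1] → 9; +3 tail pad (align 4); size 12, align 4
@0: pitch [4B, align 4] → 4
@4: stride [1B, align 1] → 5
@5: depth [1B, align 1] → 6
@6: mip_level [2B, align 2] → 8
@8: layer [20B, align 2] → 28
@28: height [2B, align 2] → 30
+2 pad (align 4)
@32: width [4B, align 4] → 36
@36: channels [12B, align 4] → 48
@48: format [1B, align 1] → 49
+3 tail pad (align 4)
size 52, align 4
— Descriptor2 —
@0: mip_level [2B, align 2] → 2
+2 pad (align 4)
@4: channels [12B, align 4] → 16
@16: width [4B, align 4] → 20
@20: layer [20B, align 2] → 40
@40: format [1B, align 1] → 41
@41: depth [1B, align 1] → 42
@42: height [2B, align 2] → 44
@44: stride [1B, align 1] → 45
+3 pad (align 4)
@48: pitch [4B, align 4] → 52
size 52, align 4
52 − 52 = 0

0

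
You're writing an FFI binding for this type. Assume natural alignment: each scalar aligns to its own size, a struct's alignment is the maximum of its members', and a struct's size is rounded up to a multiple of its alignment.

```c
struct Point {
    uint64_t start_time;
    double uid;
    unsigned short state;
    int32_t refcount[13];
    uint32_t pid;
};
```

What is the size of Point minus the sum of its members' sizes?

6

0..8  start_time  (8B, 8-aligned)
8..16  uid  (8B, 8-aligned)
16..18  state  (2B, 2-aligned)
18..20  -- padding (2B)
20..72  refcount  (52B, 4-aligned)
72..76  pid  (4B, 4-aligned)
76..80  -- tail padding (4B)
sizeof = 80, alignof = 8
data bytes 74, size 80 → padding 6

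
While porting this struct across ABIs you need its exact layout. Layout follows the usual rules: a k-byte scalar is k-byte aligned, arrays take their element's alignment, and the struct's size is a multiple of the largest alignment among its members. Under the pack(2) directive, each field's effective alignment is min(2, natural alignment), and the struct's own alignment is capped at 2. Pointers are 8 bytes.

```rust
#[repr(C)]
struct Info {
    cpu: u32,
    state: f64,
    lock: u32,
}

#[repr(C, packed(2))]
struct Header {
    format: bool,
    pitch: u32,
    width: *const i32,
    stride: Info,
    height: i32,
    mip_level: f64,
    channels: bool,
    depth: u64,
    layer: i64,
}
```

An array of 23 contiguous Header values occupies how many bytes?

Info: 0..4  cpu  (4B, 4-aligned); 4..8  -- padding (4B); 8..16  state  (8B, 8-aligned); 16..20  lock  (4B, 4-aligned); 20..24  -- tail padding (4B); sizeof = 24, alignof = 8
0..1  format  (1B, 1-aligned)
1..2  -- padding (1B)
2..6  pitch  (4B, 2-aligned)
6..14  width  (8B, 2-aligned)
14..38  stride  (24B, 2-aligned)
38..42  height  (4B, 2-aligned)
42..50  mip_level  (8B, 2-aligned)
50..51  channels  (1B, 1-aligned)
51..52  -- padding (1B)
52..60  depth  (8B, 2-aligned)
60..68  layer  (8B, 2-aligned)
sizeof = 68, alignof = 2
array of 23: 23 × 68 = 1564

1564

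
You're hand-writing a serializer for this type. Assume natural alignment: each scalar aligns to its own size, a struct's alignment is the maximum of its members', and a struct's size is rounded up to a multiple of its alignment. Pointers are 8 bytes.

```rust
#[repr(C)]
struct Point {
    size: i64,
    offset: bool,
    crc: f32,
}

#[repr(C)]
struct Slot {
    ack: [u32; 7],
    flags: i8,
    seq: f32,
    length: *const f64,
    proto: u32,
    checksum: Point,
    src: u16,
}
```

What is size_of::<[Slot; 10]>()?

800

Point: @0: size [8B, align 8] → 8; @8: offset [1B, align 1] → 9; +3 pad (align 4); @12: crc [4B, align 4] → 16; size 16, align 8
@0: ack [28B, align 4] → 28
@28: flags [1B, align 1] → 29
+3 pad (align 4)
@32: seq [4B, align 4] → 36
+4 pad (align 8)
@40: length [8B, align 8] → 48
@48: proto [4B, align 4] → 52
+4 pad (align 8)
@56: checksum [16B, align 8] → 72
@72: src [2B, align 2] → 74
+6 tail pad (align 8)
size 80, align 8
array of 10: 10 × 80 = 800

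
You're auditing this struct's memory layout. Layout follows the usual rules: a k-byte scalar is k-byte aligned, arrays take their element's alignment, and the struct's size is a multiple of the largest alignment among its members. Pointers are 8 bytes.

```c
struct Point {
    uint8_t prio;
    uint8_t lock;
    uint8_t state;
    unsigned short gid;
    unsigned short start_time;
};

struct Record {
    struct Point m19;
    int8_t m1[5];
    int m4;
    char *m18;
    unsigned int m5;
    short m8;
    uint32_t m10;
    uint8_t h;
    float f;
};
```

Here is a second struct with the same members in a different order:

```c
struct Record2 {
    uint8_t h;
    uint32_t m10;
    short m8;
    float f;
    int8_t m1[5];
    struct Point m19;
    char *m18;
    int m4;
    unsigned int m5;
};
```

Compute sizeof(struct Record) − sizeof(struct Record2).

Point: 0..1  prio  (1B, 1-aligned); 1..2  lock  (1B, 1-aligned); 2..3  state  (1B, 1-aligned); 3..4  -- padding (1B); 4..6  gid  (2B, 2-aligned); 6..8  start_time  (2B, 2-aligned); sizeof = 8, alignof = 2
0..8  m19  (8B, 2-aligned)
8..13  m1  (5B, 1-aligned)
13..16  -- padding (3B)
16..20  m4  (4B, 4-aligned)
20..24  -- padding (4B)
24..32  m18  (8B, 8-aligned)
32..36  m5  (4B, 4-aligned)
36..38  m8  (2B, 2-aligned)
38..40  -- padding (2B)
40..44  m10  (4B, 4-aligned)
44..45  h  (1B, 1-aligned)
45..48  -- padding (3B)
48..52  f  (4B, 4-aligned)
52..56  -- tail padding (4B)
sizeof = 56, alignof = 8
— Record2 —
0..1  h  (1B, 1-aligned)
1..4  -- padding (3B)
4..8  m10  (4B, 4-aligned)
8..10  m8  (2B, 2-aligned)
10..12  -- padding (2B)
12..16  f  (4B, 4-aligned)
16..21  m1  (5B, 1-aligned)
21..22  -- padding (1B)
22..30  m19  (8B, 2-aligned)
30..32  -- padding (2B)
32..40  m18  (8B, 8-aligned)
40..44  m4  (4B, 4-aligned)
44..48  m5  (4B, 4-aligned)
sizeof = 48, alignof = 8
56 − 48 = 8

8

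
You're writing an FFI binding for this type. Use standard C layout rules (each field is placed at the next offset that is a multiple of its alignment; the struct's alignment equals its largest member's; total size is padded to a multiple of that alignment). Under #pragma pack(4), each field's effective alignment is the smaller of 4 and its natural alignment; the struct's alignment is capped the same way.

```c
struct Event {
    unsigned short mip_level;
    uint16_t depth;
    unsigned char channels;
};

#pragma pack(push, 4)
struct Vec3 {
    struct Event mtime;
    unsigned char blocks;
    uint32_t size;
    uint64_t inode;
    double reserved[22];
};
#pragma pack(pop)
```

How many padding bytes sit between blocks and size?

1

Event: 0..2  mip_level  (2B, 2-aligned); 2..4  depth  (2B, 2-aligned); 4..5  channels  (1B, 1-aligned); 5..6  -- tail padding (1B); sizeof = 6, alignof = 2
0..6  mtime  (6B, 2-aligned)
6..7  blocks  (1B, 1-aligned)
7..8  -- padding (1B)
8..12  size  (4B, 4-aligned)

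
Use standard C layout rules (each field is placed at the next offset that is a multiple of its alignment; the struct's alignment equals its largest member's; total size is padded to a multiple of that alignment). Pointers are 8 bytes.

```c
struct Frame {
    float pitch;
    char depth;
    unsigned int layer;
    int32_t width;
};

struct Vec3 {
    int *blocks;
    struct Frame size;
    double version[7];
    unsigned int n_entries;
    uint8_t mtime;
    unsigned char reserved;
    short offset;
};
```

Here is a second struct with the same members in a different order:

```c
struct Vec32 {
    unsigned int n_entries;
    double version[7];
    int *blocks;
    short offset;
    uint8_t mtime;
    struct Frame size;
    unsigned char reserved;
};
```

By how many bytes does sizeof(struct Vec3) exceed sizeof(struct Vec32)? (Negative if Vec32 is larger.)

Frame: pitch at 0 (size 4, align 4) → ends 4; depth at 4 (size 1, align 1) → ends 5; pad 3 to align 4 for layer; layer at 8 (size 4, align 4) → ends 12; width at 12 (size 4, align 4) → ends 16; total 16 bytes, alignment 4
blocks at 0 (size 8, align 8) → ends 8
size at 8 (size 16, align 4) → ends 24
version at 24 (size 56, align 8) → ends 80
n_entries at 80 (size 4, align 4) → ends 84
mtime at 84 (size 1, align 1) → ends 85
reserved at 85 (size 1, align 1) → ends 86
offset at 86 (size 2, align 2) → ends 88
total 88 bytes, alignment 8
— Vec32 —
n_entries at 0 (size 4, align 4) → ends 4
pad 4 to align 8 for version
version at 8 (size 56, align 8) → ends 64
blocks at 64 (size 8, align 8) → ends 72
offset at 72 (size 2, align 2) → ends 74
mtime at 74 (size 1, align 1) → ends 75
pad 1 to align 4 for size
size at 76 (size 16, align 4) → ends 92
reserved at 92 (size 1, align 1) → ends 93
tail pad 3 to reach multiple of 8
total 96 bytes, alignment 8
88 − 96 = -8

-8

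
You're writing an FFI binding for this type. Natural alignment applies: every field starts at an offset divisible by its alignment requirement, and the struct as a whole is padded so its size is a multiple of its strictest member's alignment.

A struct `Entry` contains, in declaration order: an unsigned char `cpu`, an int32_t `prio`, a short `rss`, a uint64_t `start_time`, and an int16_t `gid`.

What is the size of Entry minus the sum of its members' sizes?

@0: cpu [1B, align 1] → 1
+3 pad (align 4)
@4: prio [4B, align 4] → 8
@8: rss [2B, align 2] → 10
+6 pad (align 8)
@16: start_time [8B, align 8] → 24
@24: gid [2B, align 2] → 26
+6 tail pad (align 8)
size 32, align 8
data bytes 17, size 32 → padding 15

15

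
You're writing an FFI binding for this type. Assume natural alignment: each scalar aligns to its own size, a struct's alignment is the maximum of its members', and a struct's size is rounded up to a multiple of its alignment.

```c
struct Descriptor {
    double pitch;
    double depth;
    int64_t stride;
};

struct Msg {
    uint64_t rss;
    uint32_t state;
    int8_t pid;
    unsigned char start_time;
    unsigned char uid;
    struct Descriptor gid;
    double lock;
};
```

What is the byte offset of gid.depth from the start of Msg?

Descriptor: 0..8  pitch  (8B, 8-aligned); 8..16  depth  (8B, 8-aligned); 16..24  stride  (8B, 8-aligned); sizeof = 24, alignof = 8
0..8  rss  (8B, 8-aligned)
8..12  state  (4B, 4-aligned)
12..13  pid  (1B, 1-aligned)
13..14  start_time  (1B, 1-aligned)
14..15  uid  (1B, 1-aligned)
15..16  -- padding (1B)
16..40  gid  (24B, 8-aligned)
within Descriptor: depth at 8
16 + 8 = 24

24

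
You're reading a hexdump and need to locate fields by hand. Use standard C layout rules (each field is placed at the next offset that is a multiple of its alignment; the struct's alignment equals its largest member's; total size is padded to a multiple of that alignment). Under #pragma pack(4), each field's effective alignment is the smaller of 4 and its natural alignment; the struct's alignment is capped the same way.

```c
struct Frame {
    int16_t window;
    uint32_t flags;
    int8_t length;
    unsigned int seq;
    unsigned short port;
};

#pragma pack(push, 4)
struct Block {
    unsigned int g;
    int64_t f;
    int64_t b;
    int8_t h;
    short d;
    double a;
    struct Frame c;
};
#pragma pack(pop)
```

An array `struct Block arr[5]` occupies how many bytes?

Frame: window at 0 (size 2, align 2) → ends 2; pad 2 to align 4 for flags; flags at 4 (size 4, align 4) → ends 8; length at 8 (size 1, align 1) → ends 9; pad 3 to align 4 for seq; seq at 12 (size 4, align 4) → ends 16; port at 16 (size 2, align 2) → ends 18; tail pad 2 to reach multiple of 4; total 20 bytes, alignment 4
g at 0 (size 4, align 4) → ends 4
f at 4 (size 8, align 4) → ends 12
b at 12 (size 8, align 4) → ends 20
h at 20 (size 1, align 1) → ends 21
pad 1 to align 2 for d
d at 22 (size 2, align 2) → ends 24
a at 24 (size 8, align 4) → ends 32
c at 32 (size 20, align 4) → ends 52
total 52 bytes, alignment 4
array of 5: 5 × 52 = 260

260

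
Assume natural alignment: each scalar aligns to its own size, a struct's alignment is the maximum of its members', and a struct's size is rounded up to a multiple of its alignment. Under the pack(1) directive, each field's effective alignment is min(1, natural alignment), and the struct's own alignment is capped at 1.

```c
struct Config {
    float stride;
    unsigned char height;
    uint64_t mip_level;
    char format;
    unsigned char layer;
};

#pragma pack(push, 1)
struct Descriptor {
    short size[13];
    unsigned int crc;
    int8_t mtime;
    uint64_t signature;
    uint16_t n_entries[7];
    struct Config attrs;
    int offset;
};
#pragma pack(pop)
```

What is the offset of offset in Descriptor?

Config: @0: stride [4B, align 4] → 4; @4: height [1B, align 1] → 5; +3 pad (align 8); @8: mip_level [8B, align 8] → 16; @16: format [1B, align 1] → 17; @17: layer [1B, align 1] → 18; +6 tail pad (align 8); size 24, align 8
@0: size [26B, align 1] → 26
@26: crc [4B, align 1] → 30
@30: mtime [1B, align 1] → 31
@31: signature [8B, align 1] → 39
@39: n_entries [14B, align 1] → 53
@53: attrs [24B, align 1] → 77
@77: offset [4B, align 1] → 81

77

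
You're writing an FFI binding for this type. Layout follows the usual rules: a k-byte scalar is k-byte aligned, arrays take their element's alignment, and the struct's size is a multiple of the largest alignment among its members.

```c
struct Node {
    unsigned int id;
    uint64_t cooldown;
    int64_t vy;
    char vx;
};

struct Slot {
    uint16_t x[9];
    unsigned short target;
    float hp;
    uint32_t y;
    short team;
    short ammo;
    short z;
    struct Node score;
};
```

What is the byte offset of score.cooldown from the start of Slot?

48

Node: @0: id [4B, align 4] → 4; +4 pad (align 8); @8: cooldown [8B, align 8] → 16; @16: vy [8B, align 8] → 24; @24: vx [1B, align 1] → 25; +7 tail pad (align 8); size 32, align 8
@0: x [18B, align 2] → 18
@18: target [2B, align 2] → 20
@20: hp [4B, align 4] → 24
@24: y [4B, align 4] → 28
@28: team [2B, align 2] → 30
@30: ammo [2B, align 2] → 32
@32: z [2B, align 2] → 34
+6 pad (align 8)
@40: score [32B, align 8] → 72
within Node: cooldown at 8
40 + 8 = 48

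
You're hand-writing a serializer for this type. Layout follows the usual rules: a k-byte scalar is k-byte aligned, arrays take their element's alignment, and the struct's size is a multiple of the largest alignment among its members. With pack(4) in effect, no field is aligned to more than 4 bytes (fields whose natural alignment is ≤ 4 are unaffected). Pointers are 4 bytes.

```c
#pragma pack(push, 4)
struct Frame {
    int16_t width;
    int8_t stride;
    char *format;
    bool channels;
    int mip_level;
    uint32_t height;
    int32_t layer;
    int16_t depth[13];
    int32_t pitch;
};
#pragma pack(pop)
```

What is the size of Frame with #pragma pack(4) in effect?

0..2  width  (2B, 2-aligned)
2..3  stride  (1B, 1-aligned)
3..4  -- padding (1B)
4..8  format  (4B, 4-aligned)
8..9  channels  (1B, 1-aligned)
9..12  -- padding (3B)
12..16  mip_level  (4B, 4-aligned)
16..20  height  (4B, 4-aligned)
20..24  layer  (4B, 4-aligned)
24..50  depth  (26B, 2-aligned)
50..52  -- padding (2B)
52..56  pitch  (4B, 4-aligned)
sizeof = 56, alignof = 4

56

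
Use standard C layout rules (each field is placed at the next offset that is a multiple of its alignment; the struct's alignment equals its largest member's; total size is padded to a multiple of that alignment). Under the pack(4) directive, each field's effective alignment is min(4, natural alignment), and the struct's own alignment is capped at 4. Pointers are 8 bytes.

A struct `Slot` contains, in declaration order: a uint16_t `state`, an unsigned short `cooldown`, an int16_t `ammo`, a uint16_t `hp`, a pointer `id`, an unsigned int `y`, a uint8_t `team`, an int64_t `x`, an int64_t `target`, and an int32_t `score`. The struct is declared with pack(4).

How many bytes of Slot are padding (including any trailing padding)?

3

state at 0 (size 2, align 2) → ends 2
cooldown at 2 (size 2, align 2) → ends 4
ammo at 4 (size 2, align 2) → ends 6
hp at 6 (size 2, align 2) → ends 8
id at 8 (size 8, align 4) → ends 16
y at 16 (size 4, align 4) → ends 20
team at 20 (size 1, align 1) → ends 21
pad 3 to align 4 for x
x at 24 (size 8, align 4) → ends 32
target at 32 (size 8, align 4) → ends 40
score at 40 (size 4, align 4) → ends 44
total 44 bytes, alignment 4
data bytes 41, size 44 → padding 3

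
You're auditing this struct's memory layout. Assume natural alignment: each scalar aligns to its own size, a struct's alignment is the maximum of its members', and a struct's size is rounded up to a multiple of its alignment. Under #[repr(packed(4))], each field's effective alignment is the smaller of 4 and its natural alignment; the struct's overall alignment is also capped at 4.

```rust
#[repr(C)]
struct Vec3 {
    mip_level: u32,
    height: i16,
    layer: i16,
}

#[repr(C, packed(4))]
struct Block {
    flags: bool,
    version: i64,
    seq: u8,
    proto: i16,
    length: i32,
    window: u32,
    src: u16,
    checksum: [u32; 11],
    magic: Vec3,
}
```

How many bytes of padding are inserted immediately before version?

3

Vec3: mip_level at 0 (size 4, align 4) → ends 4; height at 4 (size 2, align 2) → ends 6; layer at 6 (size 2, align 2) → ends 8; total 8 bytes, alignment 4
flags at 0 (size 1, align 1) → ends 1
pad 3 to align 4 for version
version at 4 (size 8, align 4) → ends 12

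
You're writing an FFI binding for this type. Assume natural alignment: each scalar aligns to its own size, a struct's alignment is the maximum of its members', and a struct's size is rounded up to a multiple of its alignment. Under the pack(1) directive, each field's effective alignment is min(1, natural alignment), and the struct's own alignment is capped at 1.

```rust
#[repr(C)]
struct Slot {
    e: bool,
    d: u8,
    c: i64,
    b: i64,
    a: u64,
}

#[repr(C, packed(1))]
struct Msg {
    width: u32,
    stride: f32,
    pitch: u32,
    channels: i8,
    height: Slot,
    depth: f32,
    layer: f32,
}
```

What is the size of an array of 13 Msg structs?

689

Slot: @0: e [1B, align 1] → 1; @1: d [1B, align 1] → 2; +6 pad (align 8); @8: c [8B, align 8] → 16; @16: b [8B, align 8] → 24; @24: a [8B, align 8] → 32; size 32, align 8
@0: width [4B, align 1] → 4
@4: stride [4B, align 1] → 8
@8: pitch [4B, align 1] → 12
@12: channels [1B, align 1] → 13
@13: height [32B, align 1] → 45
@45: depth [4B, align 1] → 49
@49: layer [4B, align 1] → 53
size 53, align 1
array of 13: 13 × 53 = 689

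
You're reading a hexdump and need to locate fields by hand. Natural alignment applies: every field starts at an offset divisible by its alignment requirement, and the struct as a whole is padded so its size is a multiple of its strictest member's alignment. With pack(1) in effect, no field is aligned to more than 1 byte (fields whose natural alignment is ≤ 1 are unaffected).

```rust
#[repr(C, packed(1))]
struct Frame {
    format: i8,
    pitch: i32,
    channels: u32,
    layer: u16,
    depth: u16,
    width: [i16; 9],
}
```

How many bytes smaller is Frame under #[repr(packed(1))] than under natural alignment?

natural layout:
  0..1  format  (1B, 1-aligned)
  1..4  -- padding (3B)
  4..8  pitch  (4B, 4-aligned)
  8..12  channels  (4B, 4-aligned)
  12..14  layer  (2B, 2-aligned)
  14..16  depth  (2B, 2-aligned)
  16..34  width  (18B, 2-aligned)
  34..36  -- tail padding (2B)
  sizeof = 36, alignof = 4
packed(1) layout:
  0..1  format  (1B, 1-aligned)
  1..5  pitch  (4B, 1-aligned)
  5..9  channels  (4B, 1-aligned)
  9..11  layer  (2B, 1-aligned)
  11..13  depth  (2B, 1-aligned)
  13..31  width  (18B, 1-aligned)
  sizeof = 31, alignof = 1
36 − 31 = 5

5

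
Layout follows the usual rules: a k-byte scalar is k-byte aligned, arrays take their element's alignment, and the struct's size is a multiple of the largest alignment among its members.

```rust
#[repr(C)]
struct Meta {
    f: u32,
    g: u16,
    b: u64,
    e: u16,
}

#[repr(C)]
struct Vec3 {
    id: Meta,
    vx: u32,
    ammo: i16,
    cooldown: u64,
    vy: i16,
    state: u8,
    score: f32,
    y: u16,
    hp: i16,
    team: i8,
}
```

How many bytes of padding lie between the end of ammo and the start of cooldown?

Meta: 0..4  f  (4B, 4-aligned); 4..6  g  (2B, 2-aligned); 6..8  -- padding (2B); 8..16  b  (8B, 8-aligned); 16..18  e  (2B, 2-aligned); 18..24  -- tail padding (6B); sizeof = 24, alignof = 8
0..24  id  (24B, 8-aligned)
24..28  vx  (4B, 4-aligned)
28..30  ammo  (2B, 2-aligned)
30..32  -- padding (2B)
32..40  cooldown  (8B, 8-aligned)

2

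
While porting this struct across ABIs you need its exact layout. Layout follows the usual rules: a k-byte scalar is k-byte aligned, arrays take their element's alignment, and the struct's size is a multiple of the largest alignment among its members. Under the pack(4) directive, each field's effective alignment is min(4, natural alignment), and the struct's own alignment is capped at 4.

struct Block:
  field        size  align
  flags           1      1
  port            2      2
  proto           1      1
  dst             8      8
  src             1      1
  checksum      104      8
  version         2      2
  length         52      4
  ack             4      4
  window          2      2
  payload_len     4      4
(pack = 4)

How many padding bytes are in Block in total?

0..1  flags  (1B, 1-aligned)
1..2  -- padding (1B)
2..4  port  (2B, 2-aligned)
4..5  proto  (1B, 1-aligned)
5..8  -- padding (3B)
8..16  dst  (8B, 4-aligned)
16..17  src  (1B, 1-aligned)
17..20  -- padding (3B)
20..124  checksum  (104B, 4-aligned)
124..126  version  (2B, 2-aligned)
126..128  -- padding (2B)
128..180  length  (52B, 4-aligned)
180..184  ack  (4B, 4-aligned)
184..186  window  (2B, 2-aligned)
186..188  -- padding (2B)
188..192  payload_len  (4B, 4-aligned)
sizeof = 192, alignof = 4
data bytes 181, size 192 → padding 11

11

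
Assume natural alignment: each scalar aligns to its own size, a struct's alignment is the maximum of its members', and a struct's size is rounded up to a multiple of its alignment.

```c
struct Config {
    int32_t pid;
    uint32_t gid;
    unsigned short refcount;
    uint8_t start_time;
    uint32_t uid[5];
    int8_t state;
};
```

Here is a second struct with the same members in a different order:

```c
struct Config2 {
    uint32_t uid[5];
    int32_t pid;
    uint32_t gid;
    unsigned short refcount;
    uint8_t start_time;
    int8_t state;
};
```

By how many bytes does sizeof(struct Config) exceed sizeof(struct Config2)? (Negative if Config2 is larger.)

4

@0: pid [4B, align 4] → 4
@4: gid [4B, align 4] → 8
@8: refcount [2B, align 2] → 10
@10: start_time [1B, align 1] → 11
+1 pad (align 4)
@12: uid [20B, align 4] → 32
@32: state [1B, align 1] → 33
+3 tail pad (align 4)
size 36, align 4
— Config2 —
@0: uid [20B, align 4] → 20
@20: pid [4B, align 4] → 24
@24: gid [4B, align 4] → 28
@28: refcount [2B, align 2] → 30
@30: start_time [1B, align 1] → 31
@31: state [1B, align 1] → 32
size 32, align 4
36 − 32 = 4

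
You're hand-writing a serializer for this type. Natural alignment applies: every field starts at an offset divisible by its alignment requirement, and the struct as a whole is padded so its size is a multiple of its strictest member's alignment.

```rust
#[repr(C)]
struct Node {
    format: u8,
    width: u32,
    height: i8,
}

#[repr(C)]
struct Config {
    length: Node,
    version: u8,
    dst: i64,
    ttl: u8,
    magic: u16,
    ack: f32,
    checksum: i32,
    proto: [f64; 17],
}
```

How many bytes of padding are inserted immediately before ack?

Node: 0..1  format  (1B, 1-aligned); 1..4  -- padding (3B); 4..8  width  (4B, 4-aligned); 8..9  height  (1B, 1-aligned); 9..12  -- tail padding (3B); sizeof = 12, alignof = 4
0..12  length  (12B, 4-aligned)
12..13  version  (1B, 1-aligned)
13..16  -- padding (3B)
16..24  dst  (8B, 8-aligned)
24..25  ttl  (1B, 1-aligned)
25..26  -- padding (1B)
26..28  magic  (2B, 2-aligned)
28..32  ack  (4B, 4-aligned)

0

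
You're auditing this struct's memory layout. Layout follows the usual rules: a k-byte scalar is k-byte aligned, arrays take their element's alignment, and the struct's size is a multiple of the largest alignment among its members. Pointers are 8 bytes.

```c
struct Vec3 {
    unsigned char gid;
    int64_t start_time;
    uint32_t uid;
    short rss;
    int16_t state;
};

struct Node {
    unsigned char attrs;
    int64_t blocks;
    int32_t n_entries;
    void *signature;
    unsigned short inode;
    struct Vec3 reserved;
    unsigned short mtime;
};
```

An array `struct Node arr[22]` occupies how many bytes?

Vec3: 0..1  gid  (1B, 1-aligned); 1..8  -- padding (7B); 8..16  start_time  (8B, 8-aligned); 16..20  uid  (4B, 4-aligned); 20..22  rss  (2B, 2-aligned); 22..24  state  (2B, 2-aligned); sizeof = 24, alignof = 8
0..1  attrs  (1B, 1-aligned)
1..8  -- padding (7B)
8..16  blocks  (8B, 8-aligned)
16..20  n_entries  (4B, 4-aligned)
20..24  -- padding (4B)
24..32  signature  (8B, 8-aligned)
32..34  inode  (2B, 2-aligned)
34..40  -- padding (6B)
40..64  reserved  (24B, 8-aligned)
64..66  mtime  (2B, 2-aligned)
66..72  -- tail padding (6B)
sizeof = 72, alignof = 8
array of 22: 22 × 72 = 1584

1584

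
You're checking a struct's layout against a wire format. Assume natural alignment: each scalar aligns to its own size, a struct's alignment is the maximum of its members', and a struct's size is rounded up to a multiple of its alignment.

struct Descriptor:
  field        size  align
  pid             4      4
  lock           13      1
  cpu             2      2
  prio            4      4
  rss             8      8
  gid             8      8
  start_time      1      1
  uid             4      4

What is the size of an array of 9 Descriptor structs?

pid at 0 (size 4, align 4) → ends 4
lock at 4 (size 13, align 1) → ends 17
pad 1 to align 2 for cpu
cpu at 18 (size 2, align 2) → ends 20
prio at 20 (size 4, align 4) → ends 24
rss at 24 (size 8, align 8) → ends 32
gid at 32 (size 8, align 8) → ends 40
start_time at 40 (size 1, align 1) → ends 41
pad 3 to align 4 for uid
uid at 44 (size 4, align 4) → ends 48
total 48 bytes, alignment 8
array of 9: 9 × 48 = 432

432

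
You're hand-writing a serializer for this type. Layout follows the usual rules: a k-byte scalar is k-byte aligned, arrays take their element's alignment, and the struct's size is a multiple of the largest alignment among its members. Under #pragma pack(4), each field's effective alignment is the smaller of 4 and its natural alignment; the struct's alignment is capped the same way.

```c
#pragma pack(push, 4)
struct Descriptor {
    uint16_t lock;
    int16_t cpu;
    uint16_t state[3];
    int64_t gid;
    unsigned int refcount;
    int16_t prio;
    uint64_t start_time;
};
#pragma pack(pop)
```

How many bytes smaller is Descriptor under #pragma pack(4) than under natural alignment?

natural layout:
  lock at 0 (size 2, align 2) → ends 2
  cpu at 2 (size 2, align 2) → ends 4
  state at 4 (size 6, align 2) → ends 10
  pad 6 to align 8 for gid
  gid at 16 (size 8, align 8) → ends 24
  refcount at 24 (size 4, align 4) → ends 28
  prio at 28 (size 2, align 2) → ends 30
  pad 2 to align 8 for start_time
  start_time at 32 (size 8, align 8) → ends 40
  total 40 bytes, alignment 8
packed(4) layout:
  lock at 0 (size 2, align 2) → ends 2
  cpu at 2 (size 2, align 2) → ends 4
  state at 4 (size 6, align 2) → ends 10
  pad 2 to align 4 for gid
  gid at 12 (size 8, align 4) → ends 20
  refcount at 20 (size 4, align 4) → ends 24
  prio at 24 (size 2, align 2) → ends 26
  pad 2 to align 4 for start_time
  start_time at 28 (size 8, align 4) → ends 36
  total 36 bytes, alignment 4
40 − 36 = 4

4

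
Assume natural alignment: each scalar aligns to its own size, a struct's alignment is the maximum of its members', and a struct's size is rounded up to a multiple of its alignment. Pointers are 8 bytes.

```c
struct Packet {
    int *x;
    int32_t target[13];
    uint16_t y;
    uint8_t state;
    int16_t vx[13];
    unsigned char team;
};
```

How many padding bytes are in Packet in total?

0..8  x  (8B, 8-aligned)
8..60  target  (52B, 4-aligned)
60..62  y  (2B, 2-aligned)
62..63  state  (1B, 1-aligned)
63..64  -- padding (1B)
64..90  vx  (26B, 2-aligned)
90..91  team  (1B, 1-aligned)
91..96  -- tail padding (5B)
sizeof = 96, alignof = 8
data bytes 90, size 96 → padding 6

6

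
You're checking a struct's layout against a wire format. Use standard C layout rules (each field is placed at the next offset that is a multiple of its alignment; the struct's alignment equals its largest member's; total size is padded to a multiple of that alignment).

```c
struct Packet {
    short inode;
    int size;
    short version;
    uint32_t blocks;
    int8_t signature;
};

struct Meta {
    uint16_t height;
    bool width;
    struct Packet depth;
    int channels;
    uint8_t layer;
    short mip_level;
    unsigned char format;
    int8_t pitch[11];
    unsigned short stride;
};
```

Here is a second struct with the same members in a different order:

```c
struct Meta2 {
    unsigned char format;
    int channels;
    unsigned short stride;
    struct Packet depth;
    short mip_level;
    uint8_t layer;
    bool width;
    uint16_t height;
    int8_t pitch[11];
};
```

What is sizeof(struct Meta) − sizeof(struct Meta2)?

Packet: 0..2  inode  (2B, 2-aligned); 2..4  -- padding (2B); 4..8  size  (4B, 4-aligned); 8..10  version  (2B, 2-aligned); 10..12  -- padding (2B); 12..16  blocks  (4B, 4-aligned); 16..17  signature  (1B, 1-aligned); 17..20  -- tail padding (3B); sizeof = 20, alignof = 4
0..2  height  (2B, 2-aligned)
2..3  width  (1B, 1-aligned)
3..4  -- padding (1B)
4..24  depth  (20B, 4-aligned)
24..28  channels  (4B, 4-aligned)
28..29  layer  (1B, 1-aligned)
29..30  -- padding (1B)
30..32  mip_level  (2B, 2-aligned)
32..33  format  (1B, 1-aligned)
33..44  pitch  (11B, 1-aligned)
44..46  stride  (2B, 2-aligned)
46..48  -- tail padding (2B)
sizeof = 48, alignof = 4
— Meta2 —
0..1  format  (1B, 1-aligned)
1..4  -- padding (3B)
4..8  channels  (4B, 4-aligned)
8..10  stride  (2B, 2-aligned)
10..12  -- padding (2B)
12..32  depth  (20B, 4-aligned)
32..34  mip_level  (2B, 2-aligned)
34..35  layer  (1B, 1-aligned)
35..36  width  (1B, 1-aligned)
36..38  height  (2B, 2-aligned)
38..49  pitch  (11B, 1-aligned)
49..52  -- tail padding (3B)
sizeof = 52, alignof = 4
48 − 52 = -4

-4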